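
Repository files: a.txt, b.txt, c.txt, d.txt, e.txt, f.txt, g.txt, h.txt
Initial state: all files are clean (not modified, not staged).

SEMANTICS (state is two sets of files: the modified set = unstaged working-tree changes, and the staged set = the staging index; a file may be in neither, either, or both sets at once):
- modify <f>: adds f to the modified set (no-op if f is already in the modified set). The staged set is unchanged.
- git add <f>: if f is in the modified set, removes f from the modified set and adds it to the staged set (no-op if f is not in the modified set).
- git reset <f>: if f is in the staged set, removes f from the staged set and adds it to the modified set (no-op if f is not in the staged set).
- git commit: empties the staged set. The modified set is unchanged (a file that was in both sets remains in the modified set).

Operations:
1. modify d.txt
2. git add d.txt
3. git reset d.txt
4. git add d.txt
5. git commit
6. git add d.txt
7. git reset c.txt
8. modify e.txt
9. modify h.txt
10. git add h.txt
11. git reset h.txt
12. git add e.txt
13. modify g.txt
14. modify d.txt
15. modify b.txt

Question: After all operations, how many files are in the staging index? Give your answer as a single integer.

Answer: 1

Derivation:
After op 1 (modify d.txt): modified={d.txt} staged={none}
After op 2 (git add d.txt): modified={none} staged={d.txt}
After op 3 (git reset d.txt): modified={d.txt} staged={none}
After op 4 (git add d.txt): modified={none} staged={d.txt}
After op 5 (git commit): modified={none} staged={none}
After op 6 (git add d.txt): modified={none} staged={none}
After op 7 (git reset c.txt): modified={none} staged={none}
After op 8 (modify e.txt): modified={e.txt} staged={none}
After op 9 (modify h.txt): modified={e.txt, h.txt} staged={none}
After op 10 (git add h.txt): modified={e.txt} staged={h.txt}
After op 11 (git reset h.txt): modified={e.txt, h.txt} staged={none}
After op 12 (git add e.txt): modified={h.txt} staged={e.txt}
After op 13 (modify g.txt): modified={g.txt, h.txt} staged={e.txt}
After op 14 (modify d.txt): modified={d.txt, g.txt, h.txt} staged={e.txt}
After op 15 (modify b.txt): modified={b.txt, d.txt, g.txt, h.txt} staged={e.txt}
Final staged set: {e.txt} -> count=1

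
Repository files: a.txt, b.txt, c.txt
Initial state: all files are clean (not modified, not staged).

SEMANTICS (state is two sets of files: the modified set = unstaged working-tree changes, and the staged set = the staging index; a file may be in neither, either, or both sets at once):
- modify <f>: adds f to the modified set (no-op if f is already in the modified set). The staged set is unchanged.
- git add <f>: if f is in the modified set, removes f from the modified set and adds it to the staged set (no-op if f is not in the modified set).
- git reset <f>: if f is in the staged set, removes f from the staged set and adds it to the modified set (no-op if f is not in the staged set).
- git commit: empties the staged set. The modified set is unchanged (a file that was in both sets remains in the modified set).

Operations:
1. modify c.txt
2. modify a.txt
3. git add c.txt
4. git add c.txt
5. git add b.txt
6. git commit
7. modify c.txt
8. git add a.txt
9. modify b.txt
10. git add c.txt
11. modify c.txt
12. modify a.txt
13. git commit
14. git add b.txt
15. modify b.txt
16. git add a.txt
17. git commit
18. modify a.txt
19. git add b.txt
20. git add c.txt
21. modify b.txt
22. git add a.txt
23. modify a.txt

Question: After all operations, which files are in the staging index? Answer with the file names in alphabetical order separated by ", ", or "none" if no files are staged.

Answer: a.txt, b.txt, c.txt

Derivation:
After op 1 (modify c.txt): modified={c.txt} staged={none}
After op 2 (modify a.txt): modified={a.txt, c.txt} staged={none}
After op 3 (git add c.txt): modified={a.txt} staged={c.txt}
After op 4 (git add c.txt): modified={a.txt} staged={c.txt}
After op 5 (git add b.txt): modified={a.txt} staged={c.txt}
After op 6 (git commit): modified={a.txt} staged={none}
After op 7 (modify c.txt): modified={a.txt, c.txt} staged={none}
After op 8 (git add a.txt): modified={c.txt} staged={a.txt}
After op 9 (modify b.txt): modified={b.txt, c.txt} staged={a.txt}
After op 10 (git add c.txt): modified={b.txt} staged={a.txt, c.txt}
After op 11 (modify c.txt): modified={b.txt, c.txt} staged={a.txt, c.txt}
After op 12 (modify a.txt): modified={a.txt, b.txt, c.txt} staged={a.txt, c.txt}
After op 13 (git commit): modified={a.txt, b.txt, c.txt} staged={none}
After op 14 (git add b.txt): modified={a.txt, c.txt} staged={b.txt}
After op 15 (modify b.txt): modified={a.txt, b.txt, c.txt} staged={b.txt}
After op 16 (git add a.txt): modified={b.txt, c.txt} staged={a.txt, b.txt}
After op 17 (git commit): modified={b.txt, c.txt} staged={none}
After op 18 (modify a.txt): modified={a.txt, b.txt, c.txt} staged={none}
After op 19 (git add b.txt): modified={a.txt, c.txt} staged={b.txt}
After op 20 (git add c.txt): modified={a.txt} staged={b.txt, c.txt}
After op 21 (modify b.txt): modified={a.txt, b.txt} staged={b.txt, c.txt}
After op 22 (git add a.txt): modified={b.txt} staged={a.txt, b.txt, c.txt}
After op 23 (modify a.txt): modified={a.txt, b.txt} staged={a.txt, b.txt, c.txt}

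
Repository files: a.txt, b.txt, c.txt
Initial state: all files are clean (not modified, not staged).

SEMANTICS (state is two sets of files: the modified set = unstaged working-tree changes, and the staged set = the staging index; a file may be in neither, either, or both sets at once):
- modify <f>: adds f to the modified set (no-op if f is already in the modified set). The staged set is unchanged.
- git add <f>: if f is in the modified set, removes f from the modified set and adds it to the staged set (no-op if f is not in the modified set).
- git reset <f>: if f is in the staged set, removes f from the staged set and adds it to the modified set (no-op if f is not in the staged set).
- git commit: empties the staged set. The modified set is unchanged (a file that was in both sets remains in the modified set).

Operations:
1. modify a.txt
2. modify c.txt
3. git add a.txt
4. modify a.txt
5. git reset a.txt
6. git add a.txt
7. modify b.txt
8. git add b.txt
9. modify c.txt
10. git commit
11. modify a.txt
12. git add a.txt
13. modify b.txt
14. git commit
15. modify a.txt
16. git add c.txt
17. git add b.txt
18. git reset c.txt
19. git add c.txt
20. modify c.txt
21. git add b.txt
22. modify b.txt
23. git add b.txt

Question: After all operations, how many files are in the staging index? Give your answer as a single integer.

Answer: 2

Derivation:
After op 1 (modify a.txt): modified={a.txt} staged={none}
After op 2 (modify c.txt): modified={a.txt, c.txt} staged={none}
After op 3 (git add a.txt): modified={c.txt} staged={a.txt}
After op 4 (modify a.txt): modified={a.txt, c.txt} staged={a.txt}
After op 5 (git reset a.txt): modified={a.txt, c.txt} staged={none}
After op 6 (git add a.txt): modified={c.txt} staged={a.txt}
After op 7 (modify b.txt): modified={b.txt, c.txt} staged={a.txt}
After op 8 (git add b.txt): modified={c.txt} staged={a.txt, b.txt}
After op 9 (modify c.txt): modified={c.txt} staged={a.txt, b.txt}
After op 10 (git commit): modified={c.txt} staged={none}
After op 11 (modify a.txt): modified={a.txt, c.txt} staged={none}
After op 12 (git add a.txt): modified={c.txt} staged={a.txt}
After op 13 (modify b.txt): modified={b.txt, c.txt} staged={a.txt}
After op 14 (git commit): modified={b.txt, c.txt} staged={none}
After op 15 (modify a.txt): modified={a.txt, b.txt, c.txt} staged={none}
After op 16 (git add c.txt): modified={a.txt, b.txt} staged={c.txt}
After op 17 (git add b.txt): modified={a.txt} staged={b.txt, c.txt}
After op 18 (git reset c.txt): modified={a.txt, c.txt} staged={b.txt}
After op 19 (git add c.txt): modified={a.txt} staged={b.txt, c.txt}
After op 20 (modify c.txt): modified={a.txt, c.txt} staged={b.txt, c.txt}
After op 21 (git add b.txt): modified={a.txt, c.txt} staged={b.txt, c.txt}
After op 22 (modify b.txt): modified={a.txt, b.txt, c.txt} staged={b.txt, c.txt}
After op 23 (git add b.txt): modified={a.txt, c.txt} staged={b.txt, c.txt}
Final staged set: {b.txt, c.txt} -> count=2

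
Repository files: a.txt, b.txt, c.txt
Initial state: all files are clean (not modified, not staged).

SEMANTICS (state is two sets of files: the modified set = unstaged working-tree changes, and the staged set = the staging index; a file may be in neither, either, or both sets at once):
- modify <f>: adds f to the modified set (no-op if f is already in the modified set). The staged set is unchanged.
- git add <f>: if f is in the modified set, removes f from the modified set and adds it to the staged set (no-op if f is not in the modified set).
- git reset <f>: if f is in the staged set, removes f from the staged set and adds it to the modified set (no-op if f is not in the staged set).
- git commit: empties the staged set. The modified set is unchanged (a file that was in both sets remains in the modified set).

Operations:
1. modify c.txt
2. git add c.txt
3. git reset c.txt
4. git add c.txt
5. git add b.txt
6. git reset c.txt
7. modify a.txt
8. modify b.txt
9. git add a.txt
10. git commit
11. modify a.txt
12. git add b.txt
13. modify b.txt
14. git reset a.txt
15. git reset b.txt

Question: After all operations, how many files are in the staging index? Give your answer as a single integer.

Answer: 0

Derivation:
After op 1 (modify c.txt): modified={c.txt} staged={none}
After op 2 (git add c.txt): modified={none} staged={c.txt}
After op 3 (git reset c.txt): modified={c.txt} staged={none}
After op 4 (git add c.txt): modified={none} staged={c.txt}
After op 5 (git add b.txt): modified={none} staged={c.txt}
After op 6 (git reset c.txt): modified={c.txt} staged={none}
After op 7 (modify a.txt): modified={a.txt, c.txt} staged={none}
After op 8 (modify b.txt): modified={a.txt, b.txt, c.txt} staged={none}
After op 9 (git add a.txt): modified={b.txt, c.txt} staged={a.txt}
After op 10 (git commit): modified={b.txt, c.txt} staged={none}
After op 11 (modify a.txt): modified={a.txt, b.txt, c.txt} staged={none}
After op 12 (git add b.txt): modified={a.txt, c.txt} staged={b.txt}
After op 13 (modify b.txt): modified={a.txt, b.txt, c.txt} staged={b.txt}
After op 14 (git reset a.txt): modified={a.txt, b.txt, c.txt} staged={b.txt}
After op 15 (git reset b.txt): modified={a.txt, b.txt, c.txt} staged={none}
Final staged set: {none} -> count=0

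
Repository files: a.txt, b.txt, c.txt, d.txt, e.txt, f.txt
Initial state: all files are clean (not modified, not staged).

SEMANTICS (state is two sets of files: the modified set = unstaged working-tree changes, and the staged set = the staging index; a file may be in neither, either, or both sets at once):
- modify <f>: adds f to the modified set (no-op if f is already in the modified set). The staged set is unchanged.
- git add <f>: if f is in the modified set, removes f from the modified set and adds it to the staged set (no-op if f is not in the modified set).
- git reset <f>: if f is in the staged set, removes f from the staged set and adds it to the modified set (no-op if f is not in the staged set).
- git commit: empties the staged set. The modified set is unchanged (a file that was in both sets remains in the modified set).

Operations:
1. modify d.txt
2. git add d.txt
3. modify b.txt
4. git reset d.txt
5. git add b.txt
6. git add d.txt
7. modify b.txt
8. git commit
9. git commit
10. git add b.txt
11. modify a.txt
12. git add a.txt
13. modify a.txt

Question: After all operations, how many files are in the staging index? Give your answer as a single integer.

After op 1 (modify d.txt): modified={d.txt} staged={none}
After op 2 (git add d.txt): modified={none} staged={d.txt}
After op 3 (modify b.txt): modified={b.txt} staged={d.txt}
After op 4 (git reset d.txt): modified={b.txt, d.txt} staged={none}
After op 5 (git add b.txt): modified={d.txt} staged={b.txt}
After op 6 (git add d.txt): modified={none} staged={b.txt, d.txt}
After op 7 (modify b.txt): modified={b.txt} staged={b.txt, d.txt}
After op 8 (git commit): modified={b.txt} staged={none}
After op 9 (git commit): modified={b.txt} staged={none}
After op 10 (git add b.txt): modified={none} staged={b.txt}
After op 11 (modify a.txt): modified={a.txt} staged={b.txt}
After op 12 (git add a.txt): modified={none} staged={a.txt, b.txt}
After op 13 (modify a.txt): modified={a.txt} staged={a.txt, b.txt}
Final staged set: {a.txt, b.txt} -> count=2

Answer: 2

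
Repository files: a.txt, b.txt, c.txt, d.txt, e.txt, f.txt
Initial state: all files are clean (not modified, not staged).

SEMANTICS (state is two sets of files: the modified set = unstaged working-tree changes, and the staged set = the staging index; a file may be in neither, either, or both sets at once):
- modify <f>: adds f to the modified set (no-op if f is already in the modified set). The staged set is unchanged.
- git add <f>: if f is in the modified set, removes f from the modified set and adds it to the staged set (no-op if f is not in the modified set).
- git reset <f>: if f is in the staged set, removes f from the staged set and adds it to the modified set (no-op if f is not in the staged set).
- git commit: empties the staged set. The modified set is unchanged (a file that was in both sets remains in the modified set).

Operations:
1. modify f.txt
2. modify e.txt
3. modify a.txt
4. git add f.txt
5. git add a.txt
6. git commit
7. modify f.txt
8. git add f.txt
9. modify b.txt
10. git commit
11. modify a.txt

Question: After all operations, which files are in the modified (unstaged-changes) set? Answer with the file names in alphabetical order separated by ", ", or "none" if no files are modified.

Answer: a.txt, b.txt, e.txt

Derivation:
After op 1 (modify f.txt): modified={f.txt} staged={none}
After op 2 (modify e.txt): modified={e.txt, f.txt} staged={none}
After op 3 (modify a.txt): modified={a.txt, e.txt, f.txt} staged={none}
After op 4 (git add f.txt): modified={a.txt, e.txt} staged={f.txt}
After op 5 (git add a.txt): modified={e.txt} staged={a.txt, f.txt}
After op 6 (git commit): modified={e.txt} staged={none}
After op 7 (modify f.txt): modified={e.txt, f.txt} staged={none}
After op 8 (git add f.txt): modified={e.txt} staged={f.txt}
After op 9 (modify b.txt): modified={b.txt, e.txt} staged={f.txt}
After op 10 (git commit): modified={b.txt, e.txt} staged={none}
After op 11 (modify a.txt): modified={a.txt, b.txt, e.txt} staged={none}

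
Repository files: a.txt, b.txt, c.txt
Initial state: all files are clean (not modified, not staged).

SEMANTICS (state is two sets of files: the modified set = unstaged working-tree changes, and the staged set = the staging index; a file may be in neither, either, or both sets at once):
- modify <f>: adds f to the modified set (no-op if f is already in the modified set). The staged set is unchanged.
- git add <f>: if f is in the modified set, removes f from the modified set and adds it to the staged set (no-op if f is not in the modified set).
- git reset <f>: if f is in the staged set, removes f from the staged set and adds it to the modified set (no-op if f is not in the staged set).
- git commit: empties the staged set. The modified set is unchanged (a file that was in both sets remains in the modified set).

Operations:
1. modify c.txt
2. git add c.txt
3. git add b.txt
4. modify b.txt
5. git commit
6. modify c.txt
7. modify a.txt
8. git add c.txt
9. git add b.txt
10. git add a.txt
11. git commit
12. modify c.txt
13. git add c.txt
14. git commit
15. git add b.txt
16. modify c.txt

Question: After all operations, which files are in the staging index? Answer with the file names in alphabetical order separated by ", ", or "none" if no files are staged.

After op 1 (modify c.txt): modified={c.txt} staged={none}
After op 2 (git add c.txt): modified={none} staged={c.txt}
After op 3 (git add b.txt): modified={none} staged={c.txt}
After op 4 (modify b.txt): modified={b.txt} staged={c.txt}
After op 5 (git commit): modified={b.txt} staged={none}
After op 6 (modify c.txt): modified={b.txt, c.txt} staged={none}
After op 7 (modify a.txt): modified={a.txt, b.txt, c.txt} staged={none}
After op 8 (git add c.txt): modified={a.txt, b.txt} staged={c.txt}
After op 9 (git add b.txt): modified={a.txt} staged={b.txt, c.txt}
After op 10 (git add a.txt): modified={none} staged={a.txt, b.txt, c.txt}
After op 11 (git commit): modified={none} staged={none}
After op 12 (modify c.txt): modified={c.txt} staged={none}
After op 13 (git add c.txt): modified={none} staged={c.txt}
After op 14 (git commit): modified={none} staged={none}
After op 15 (git add b.txt): modified={none} staged={none}
After op 16 (modify c.txt): modified={c.txt} staged={none}

Answer: none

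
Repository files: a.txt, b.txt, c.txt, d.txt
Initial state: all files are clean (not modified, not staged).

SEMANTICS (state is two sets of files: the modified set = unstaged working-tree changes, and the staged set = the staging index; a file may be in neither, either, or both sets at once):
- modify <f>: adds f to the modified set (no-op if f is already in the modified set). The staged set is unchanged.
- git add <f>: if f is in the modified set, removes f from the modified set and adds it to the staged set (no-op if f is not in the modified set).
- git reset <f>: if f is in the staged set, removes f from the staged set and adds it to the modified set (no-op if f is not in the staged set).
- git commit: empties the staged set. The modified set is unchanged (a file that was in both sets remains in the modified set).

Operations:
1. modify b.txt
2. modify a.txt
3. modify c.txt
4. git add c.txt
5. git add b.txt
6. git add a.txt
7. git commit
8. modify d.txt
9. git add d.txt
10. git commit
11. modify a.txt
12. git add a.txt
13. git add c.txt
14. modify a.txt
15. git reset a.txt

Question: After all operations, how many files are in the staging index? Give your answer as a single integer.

Answer: 0

Derivation:
After op 1 (modify b.txt): modified={b.txt} staged={none}
After op 2 (modify a.txt): modified={a.txt, b.txt} staged={none}
After op 3 (modify c.txt): modified={a.txt, b.txt, c.txt} staged={none}
After op 4 (git add c.txt): modified={a.txt, b.txt} staged={c.txt}
After op 5 (git add b.txt): modified={a.txt} staged={b.txt, c.txt}
After op 6 (git add a.txt): modified={none} staged={a.txt, b.txt, c.txt}
After op 7 (git commit): modified={none} staged={none}
After op 8 (modify d.txt): modified={d.txt} staged={none}
After op 9 (git add d.txt): modified={none} staged={d.txt}
After op 10 (git commit): modified={none} staged={none}
After op 11 (modify a.txt): modified={a.txt} staged={none}
After op 12 (git add a.txt): modified={none} staged={a.txt}
After op 13 (git add c.txt): modified={none} staged={a.txt}
After op 14 (modify a.txt): modified={a.txt} staged={a.txt}
After op 15 (git reset a.txt): modified={a.txt} staged={none}
Final staged set: {none} -> count=0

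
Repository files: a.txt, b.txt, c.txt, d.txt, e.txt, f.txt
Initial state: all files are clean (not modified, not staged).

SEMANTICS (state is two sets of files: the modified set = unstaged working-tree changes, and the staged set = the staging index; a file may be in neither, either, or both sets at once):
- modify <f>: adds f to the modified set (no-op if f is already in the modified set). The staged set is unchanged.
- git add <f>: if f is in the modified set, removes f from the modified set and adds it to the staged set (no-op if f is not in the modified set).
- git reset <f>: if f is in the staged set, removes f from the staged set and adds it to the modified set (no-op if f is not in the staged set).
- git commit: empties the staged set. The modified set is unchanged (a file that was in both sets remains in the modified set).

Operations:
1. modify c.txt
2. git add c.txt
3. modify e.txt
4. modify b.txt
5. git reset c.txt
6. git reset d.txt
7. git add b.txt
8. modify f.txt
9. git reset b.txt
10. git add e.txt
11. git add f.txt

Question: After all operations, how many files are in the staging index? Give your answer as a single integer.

Answer: 2

Derivation:
After op 1 (modify c.txt): modified={c.txt} staged={none}
After op 2 (git add c.txt): modified={none} staged={c.txt}
After op 3 (modify e.txt): modified={e.txt} staged={c.txt}
After op 4 (modify b.txt): modified={b.txt, e.txt} staged={c.txt}
After op 5 (git reset c.txt): modified={b.txt, c.txt, e.txt} staged={none}
After op 6 (git reset d.txt): modified={b.txt, c.txt, e.txt} staged={none}
After op 7 (git add b.txt): modified={c.txt, e.txt} staged={b.txt}
After op 8 (modify f.txt): modified={c.txt, e.txt, f.txt} staged={b.txt}
After op 9 (git reset b.txt): modified={b.txt, c.txt, e.txt, f.txt} staged={none}
After op 10 (git add e.txt): modified={b.txt, c.txt, f.txt} staged={e.txt}
After op 11 (git add f.txt): modified={b.txt, c.txt} staged={e.txt, f.txt}
Final staged set: {e.txt, f.txt} -> count=2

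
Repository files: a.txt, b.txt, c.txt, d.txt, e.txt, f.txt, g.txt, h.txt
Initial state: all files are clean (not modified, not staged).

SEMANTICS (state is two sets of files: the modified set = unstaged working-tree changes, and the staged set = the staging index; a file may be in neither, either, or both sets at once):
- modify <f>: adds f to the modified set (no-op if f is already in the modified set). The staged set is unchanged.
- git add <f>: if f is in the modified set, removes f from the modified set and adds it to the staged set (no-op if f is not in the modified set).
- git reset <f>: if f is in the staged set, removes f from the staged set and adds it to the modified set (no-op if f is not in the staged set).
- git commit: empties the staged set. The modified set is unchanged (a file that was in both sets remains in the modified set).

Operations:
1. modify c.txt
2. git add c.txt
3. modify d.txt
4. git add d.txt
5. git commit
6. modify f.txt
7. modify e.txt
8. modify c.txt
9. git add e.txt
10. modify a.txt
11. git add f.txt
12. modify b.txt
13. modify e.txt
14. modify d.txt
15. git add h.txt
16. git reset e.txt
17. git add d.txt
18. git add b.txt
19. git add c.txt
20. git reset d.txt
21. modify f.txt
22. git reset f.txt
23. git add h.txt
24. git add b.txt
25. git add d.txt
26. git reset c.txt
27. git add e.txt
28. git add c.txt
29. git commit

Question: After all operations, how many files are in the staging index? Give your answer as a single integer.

After op 1 (modify c.txt): modified={c.txt} staged={none}
After op 2 (git add c.txt): modified={none} staged={c.txt}
After op 3 (modify d.txt): modified={d.txt} staged={c.txt}
After op 4 (git add d.txt): modified={none} staged={c.txt, d.txt}
After op 5 (git commit): modified={none} staged={none}
After op 6 (modify f.txt): modified={f.txt} staged={none}
After op 7 (modify e.txt): modified={e.txt, f.txt} staged={none}
After op 8 (modify c.txt): modified={c.txt, e.txt, f.txt} staged={none}
After op 9 (git add e.txt): modified={c.txt, f.txt} staged={e.txt}
After op 10 (modify a.txt): modified={a.txt, c.txt, f.txt} staged={e.txt}
After op 11 (git add f.txt): modified={a.txt, c.txt} staged={e.txt, f.txt}
After op 12 (modify b.txt): modified={a.txt, b.txt, c.txt} staged={e.txt, f.txt}
After op 13 (modify e.txt): modified={a.txt, b.txt, c.txt, e.txt} staged={e.txt, f.txt}
After op 14 (modify d.txt): modified={a.txt, b.txt, c.txt, d.txt, e.txt} staged={e.txt, f.txt}
After op 15 (git add h.txt): modified={a.txt, b.txt, c.txt, d.txt, e.txt} staged={e.txt, f.txt}
After op 16 (git reset e.txt): modified={a.txt, b.txt, c.txt, d.txt, e.txt} staged={f.txt}
After op 17 (git add d.txt): modified={a.txt, b.txt, c.txt, e.txt} staged={d.txt, f.txt}
After op 18 (git add b.txt): modified={a.txt, c.txt, e.txt} staged={b.txt, d.txt, f.txt}
After op 19 (git add c.txt): modified={a.txt, e.txt} staged={b.txt, c.txt, d.txt, f.txt}
After op 20 (git reset d.txt): modified={a.txt, d.txt, e.txt} staged={b.txt, c.txt, f.txt}
After op 21 (modify f.txt): modified={a.txt, d.txt, e.txt, f.txt} staged={b.txt, c.txt, f.txt}
After op 22 (git reset f.txt): modified={a.txt, d.txt, e.txt, f.txt} staged={b.txt, c.txt}
After op 23 (git add h.txt): modified={a.txt, d.txt, e.txt, f.txt} staged={b.txt, c.txt}
After op 24 (git add b.txt): modified={a.txt, d.txt, e.txt, f.txt} staged={b.txt, c.txt}
After op 25 (git add d.txt): modified={a.txt, e.txt, f.txt} staged={b.txt, c.txt, d.txt}
After op 26 (git reset c.txt): modified={a.txt, c.txt, e.txt, f.txt} staged={b.txt, d.txt}
After op 27 (git add e.txt): modified={a.txt, c.txt, f.txt} staged={b.txt, d.txt, e.txt}
After op 28 (git add c.txt): modified={a.txt, f.txt} staged={b.txt, c.txt, d.txt, e.txt}
After op 29 (git commit): modified={a.txt, f.txt} staged={none}
Final staged set: {none} -> count=0

Answer: 0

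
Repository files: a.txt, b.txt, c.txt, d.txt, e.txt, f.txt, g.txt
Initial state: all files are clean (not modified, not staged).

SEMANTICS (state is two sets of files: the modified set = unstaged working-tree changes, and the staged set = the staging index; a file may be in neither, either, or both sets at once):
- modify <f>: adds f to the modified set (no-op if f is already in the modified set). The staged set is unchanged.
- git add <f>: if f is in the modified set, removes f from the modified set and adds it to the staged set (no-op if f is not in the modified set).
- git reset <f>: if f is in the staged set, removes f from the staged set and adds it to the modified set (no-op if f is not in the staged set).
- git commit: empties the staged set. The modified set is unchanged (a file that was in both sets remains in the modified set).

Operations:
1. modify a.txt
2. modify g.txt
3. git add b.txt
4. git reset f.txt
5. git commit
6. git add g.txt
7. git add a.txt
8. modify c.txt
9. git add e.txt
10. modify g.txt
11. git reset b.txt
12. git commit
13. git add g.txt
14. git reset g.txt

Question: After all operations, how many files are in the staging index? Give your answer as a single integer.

Answer: 0

Derivation:
After op 1 (modify a.txt): modified={a.txt} staged={none}
After op 2 (modify g.txt): modified={a.txt, g.txt} staged={none}
After op 3 (git add b.txt): modified={a.txt, g.txt} staged={none}
After op 4 (git reset f.txt): modified={a.txt, g.txt} staged={none}
After op 5 (git commit): modified={a.txt, g.txt} staged={none}
After op 6 (git add g.txt): modified={a.txt} staged={g.txt}
After op 7 (git add a.txt): modified={none} staged={a.txt, g.txt}
After op 8 (modify c.txt): modified={c.txt} staged={a.txt, g.txt}
After op 9 (git add e.txt): modified={c.txt} staged={a.txt, g.txt}
After op 10 (modify g.txt): modified={c.txt, g.txt} staged={a.txt, g.txt}
After op 11 (git reset b.txt): modified={c.txt, g.txt} staged={a.txt, g.txt}
After op 12 (git commit): modified={c.txt, g.txt} staged={none}
After op 13 (git add g.txt): modified={c.txt} staged={g.txt}
After op 14 (git reset g.txt): modified={c.txt, g.txt} staged={none}
Final staged set: {none} -> count=0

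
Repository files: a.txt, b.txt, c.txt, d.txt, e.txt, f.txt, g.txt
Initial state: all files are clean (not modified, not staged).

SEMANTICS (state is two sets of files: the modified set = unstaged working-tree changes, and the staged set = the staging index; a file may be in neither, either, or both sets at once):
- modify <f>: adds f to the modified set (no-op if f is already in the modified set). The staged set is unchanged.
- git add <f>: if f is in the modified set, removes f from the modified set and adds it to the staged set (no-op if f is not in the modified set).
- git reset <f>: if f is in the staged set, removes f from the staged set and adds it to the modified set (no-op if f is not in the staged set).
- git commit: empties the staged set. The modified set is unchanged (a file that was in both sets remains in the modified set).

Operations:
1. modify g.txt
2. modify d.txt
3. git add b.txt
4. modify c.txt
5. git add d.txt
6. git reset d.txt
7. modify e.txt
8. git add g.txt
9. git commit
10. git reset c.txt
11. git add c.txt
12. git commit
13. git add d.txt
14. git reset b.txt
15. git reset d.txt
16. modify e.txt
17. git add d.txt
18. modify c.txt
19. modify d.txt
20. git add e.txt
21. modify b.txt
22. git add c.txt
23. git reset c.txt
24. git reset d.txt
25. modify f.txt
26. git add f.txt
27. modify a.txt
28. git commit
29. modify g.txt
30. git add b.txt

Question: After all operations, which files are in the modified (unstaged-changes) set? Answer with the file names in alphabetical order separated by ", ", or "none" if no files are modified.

Answer: a.txt, c.txt, d.txt, g.txt

Derivation:
After op 1 (modify g.txt): modified={g.txt} staged={none}
After op 2 (modify d.txt): modified={d.txt, g.txt} staged={none}
After op 3 (git add b.txt): modified={d.txt, g.txt} staged={none}
After op 4 (modify c.txt): modified={c.txt, d.txt, g.txt} staged={none}
After op 5 (git add d.txt): modified={c.txt, g.txt} staged={d.txt}
After op 6 (git reset d.txt): modified={c.txt, d.txt, g.txt} staged={none}
After op 7 (modify e.txt): modified={c.txt, d.txt, e.txt, g.txt} staged={none}
After op 8 (git add g.txt): modified={c.txt, d.txt, e.txt} staged={g.txt}
After op 9 (git commit): modified={c.txt, d.txt, e.txt} staged={none}
After op 10 (git reset c.txt): modified={c.txt, d.txt, e.txt} staged={none}
After op 11 (git add c.txt): modified={d.txt, e.txt} staged={c.txt}
After op 12 (git commit): modified={d.txt, e.txt} staged={none}
After op 13 (git add d.txt): modified={e.txt} staged={d.txt}
After op 14 (git reset b.txt): modified={e.txt} staged={d.txt}
After op 15 (git reset d.txt): modified={d.txt, e.txt} staged={none}
After op 16 (modify e.txt): modified={d.txt, e.txt} staged={none}
After op 17 (git add d.txt): modified={e.txt} staged={d.txt}
After op 18 (modify c.txt): modified={c.txt, e.txt} staged={d.txt}
After op 19 (modify d.txt): modified={c.txt, d.txt, e.txt} staged={d.txt}
After op 20 (git add e.txt): modified={c.txt, d.txt} staged={d.txt, e.txt}
After op 21 (modify b.txt): modified={b.txt, c.txt, d.txt} staged={d.txt, e.txt}
After op 22 (git add c.txt): modified={b.txt, d.txt} staged={c.txt, d.txt, e.txt}
After op 23 (git reset c.txt): modified={b.txt, c.txt, d.txt} staged={d.txt, e.txt}
After op 24 (git reset d.txt): modified={b.txt, c.txt, d.txt} staged={e.txt}
After op 25 (modify f.txt): modified={b.txt, c.txt, d.txt, f.txt} staged={e.txt}
After op 26 (git add f.txt): modified={b.txt, c.txt, d.txt} staged={e.txt, f.txt}
After op 27 (modify a.txt): modified={a.txt, b.txt, c.txt, d.txt} staged={e.txt, f.txt}
After op 28 (git commit): modified={a.txt, b.txt, c.txt, d.txt} staged={none}
After op 29 (modify g.txt): modified={a.txt, b.txt, c.txt, d.txt, g.txt} staged={none}
After op 30 (git add b.txt): modified={a.txt, c.txt, d.txt, g.txt} staged={b.txt}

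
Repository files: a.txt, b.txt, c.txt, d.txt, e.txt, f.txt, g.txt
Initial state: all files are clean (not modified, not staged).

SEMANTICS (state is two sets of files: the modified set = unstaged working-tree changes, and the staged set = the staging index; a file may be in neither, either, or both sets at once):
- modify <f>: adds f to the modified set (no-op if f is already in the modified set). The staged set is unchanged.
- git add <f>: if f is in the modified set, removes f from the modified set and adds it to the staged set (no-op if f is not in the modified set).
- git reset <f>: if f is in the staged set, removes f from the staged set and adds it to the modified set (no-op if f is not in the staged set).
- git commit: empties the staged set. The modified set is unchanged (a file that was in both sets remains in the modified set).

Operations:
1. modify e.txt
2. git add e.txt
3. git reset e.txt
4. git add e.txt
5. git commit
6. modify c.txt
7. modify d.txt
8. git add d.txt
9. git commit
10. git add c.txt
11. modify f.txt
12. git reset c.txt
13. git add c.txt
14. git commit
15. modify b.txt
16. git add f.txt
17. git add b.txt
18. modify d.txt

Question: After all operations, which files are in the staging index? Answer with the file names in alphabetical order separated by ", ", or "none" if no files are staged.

After op 1 (modify e.txt): modified={e.txt} staged={none}
After op 2 (git add e.txt): modified={none} staged={e.txt}
After op 3 (git reset e.txt): modified={e.txt} staged={none}
After op 4 (git add e.txt): modified={none} staged={e.txt}
After op 5 (git commit): modified={none} staged={none}
After op 6 (modify c.txt): modified={c.txt} staged={none}
After op 7 (modify d.txt): modified={c.txt, d.txt} staged={none}
After op 8 (git add d.txt): modified={c.txt} staged={d.txt}
After op 9 (git commit): modified={c.txt} staged={none}
After op 10 (git add c.txt): modified={none} staged={c.txt}
After op 11 (modify f.txt): modified={f.txt} staged={c.txt}
After op 12 (git reset c.txt): modified={c.txt, f.txt} staged={none}
After op 13 (git add c.txt): modified={f.txt} staged={c.txt}
After op 14 (git commit): modified={f.txt} staged={none}
After op 15 (modify b.txt): modified={b.txt, f.txt} staged={none}
After op 16 (git add f.txt): modified={b.txt} staged={f.txt}
After op 17 (git add b.txt): modified={none} staged={b.txt, f.txt}
After op 18 (modify d.txt): modified={d.txt} staged={b.txt, f.txt}

Answer: b.txt, f.txt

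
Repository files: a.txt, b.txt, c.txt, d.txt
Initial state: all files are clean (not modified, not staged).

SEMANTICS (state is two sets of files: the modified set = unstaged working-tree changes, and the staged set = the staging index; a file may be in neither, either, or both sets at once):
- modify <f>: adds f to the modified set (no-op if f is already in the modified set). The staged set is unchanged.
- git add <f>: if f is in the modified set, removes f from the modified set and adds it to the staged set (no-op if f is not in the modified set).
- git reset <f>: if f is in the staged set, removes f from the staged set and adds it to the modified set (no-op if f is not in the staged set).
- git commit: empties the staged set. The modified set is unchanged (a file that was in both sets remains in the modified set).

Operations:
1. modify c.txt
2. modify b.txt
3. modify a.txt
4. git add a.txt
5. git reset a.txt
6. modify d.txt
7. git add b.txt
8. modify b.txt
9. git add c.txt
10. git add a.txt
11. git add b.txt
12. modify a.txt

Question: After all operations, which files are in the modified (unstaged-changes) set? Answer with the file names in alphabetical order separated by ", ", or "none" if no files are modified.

After op 1 (modify c.txt): modified={c.txt} staged={none}
After op 2 (modify b.txt): modified={b.txt, c.txt} staged={none}
After op 3 (modify a.txt): modified={a.txt, b.txt, c.txt} staged={none}
After op 4 (git add a.txt): modified={b.txt, c.txt} staged={a.txt}
After op 5 (git reset a.txt): modified={a.txt, b.txt, c.txt} staged={none}
After op 6 (modify d.txt): modified={a.txt, b.txt, c.txt, d.txt} staged={none}
After op 7 (git add b.txt): modified={a.txt, c.txt, d.txt} staged={b.txt}
After op 8 (modify b.txt): modified={a.txt, b.txt, c.txt, d.txt} staged={b.txt}
After op 9 (git add c.txt): modified={a.txt, b.txt, d.txt} staged={b.txt, c.txt}
After op 10 (git add a.txt): modified={b.txt, d.txt} staged={a.txt, b.txt, c.txt}
After op 11 (git add b.txt): modified={d.txt} staged={a.txt, b.txt, c.txt}
After op 12 (modify a.txt): modified={a.txt, d.txt} staged={a.txt, b.txt, c.txt}

Answer: a.txt, d.txt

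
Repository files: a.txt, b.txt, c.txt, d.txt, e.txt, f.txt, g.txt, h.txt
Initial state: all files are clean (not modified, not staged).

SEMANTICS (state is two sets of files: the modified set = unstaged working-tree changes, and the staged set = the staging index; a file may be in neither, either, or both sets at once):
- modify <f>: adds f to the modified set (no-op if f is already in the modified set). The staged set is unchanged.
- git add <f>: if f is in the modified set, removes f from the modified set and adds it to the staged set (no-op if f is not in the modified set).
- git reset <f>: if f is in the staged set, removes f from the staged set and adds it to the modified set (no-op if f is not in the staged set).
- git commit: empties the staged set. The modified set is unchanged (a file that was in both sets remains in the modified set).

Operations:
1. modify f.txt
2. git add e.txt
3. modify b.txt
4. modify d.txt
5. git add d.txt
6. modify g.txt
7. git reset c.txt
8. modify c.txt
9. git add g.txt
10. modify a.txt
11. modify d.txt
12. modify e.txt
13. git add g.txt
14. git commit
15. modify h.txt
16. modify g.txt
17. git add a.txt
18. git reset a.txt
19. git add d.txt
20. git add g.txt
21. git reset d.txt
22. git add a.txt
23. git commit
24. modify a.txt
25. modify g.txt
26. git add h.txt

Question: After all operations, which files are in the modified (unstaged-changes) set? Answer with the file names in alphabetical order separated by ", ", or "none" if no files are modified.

Answer: a.txt, b.txt, c.txt, d.txt, e.txt, f.txt, g.txt

Derivation:
After op 1 (modify f.txt): modified={f.txt} staged={none}
After op 2 (git add e.txt): modified={f.txt} staged={none}
After op 3 (modify b.txt): modified={b.txt, f.txt} staged={none}
After op 4 (modify d.txt): modified={b.txt, d.txt, f.txt} staged={none}
After op 5 (git add d.txt): modified={b.txt, f.txt} staged={d.txt}
After op 6 (modify g.txt): modified={b.txt, f.txt, g.txt} staged={d.txt}
After op 7 (git reset c.txt): modified={b.txt, f.txt, g.txt} staged={d.txt}
After op 8 (modify c.txt): modified={b.txt, c.txt, f.txt, g.txt} staged={d.txt}
After op 9 (git add g.txt): modified={b.txt, c.txt, f.txt} staged={d.txt, g.txt}
After op 10 (modify a.txt): modified={a.txt, b.txt, c.txt, f.txt} staged={d.txt, g.txt}
After op 11 (modify d.txt): modified={a.txt, b.txt, c.txt, d.txt, f.txt} staged={d.txt, g.txt}
After op 12 (modify e.txt): modified={a.txt, b.txt, c.txt, d.txt, e.txt, f.txt} staged={d.txt, g.txt}
After op 13 (git add g.txt): modified={a.txt, b.txt, c.txt, d.txt, e.txt, f.txt} staged={d.txt, g.txt}
After op 14 (git commit): modified={a.txt, b.txt, c.txt, d.txt, e.txt, f.txt} staged={none}
After op 15 (modify h.txt): modified={a.txt, b.txt, c.txt, d.txt, e.txt, f.txt, h.txt} staged={none}
After op 16 (modify g.txt): modified={a.txt, b.txt, c.txt, d.txt, e.txt, f.txt, g.txt, h.txt} staged={none}
After op 17 (git add a.txt): modified={b.txt, c.txt, d.txt, e.txt, f.txt, g.txt, h.txt} staged={a.txt}
After op 18 (git reset a.txt): modified={a.txt, b.txt, c.txt, d.txt, e.txt, f.txt, g.txt, h.txt} staged={none}
After op 19 (git add d.txt): modified={a.txt, b.txt, c.txt, e.txt, f.txt, g.txt, h.txt} staged={d.txt}
After op 20 (git add g.txt): modified={a.txt, b.txt, c.txt, e.txt, f.txt, h.txt} staged={d.txt, g.txt}
After op 21 (git reset d.txt): modified={a.txt, b.txt, c.txt, d.txt, e.txt, f.txt, h.txt} staged={g.txt}
After op 22 (git add a.txt): modified={b.txt, c.txt, d.txt, e.txt, f.txt, h.txt} staged={a.txt, g.txt}
After op 23 (git commit): modified={b.txt, c.txt, d.txt, e.txt, f.txt, h.txt} staged={none}
After op 24 (modify a.txt): modified={a.txt, b.txt, c.txt, d.txt, e.txt, f.txt, h.txt} staged={none}
After op 25 (modify g.txt): modified={a.txt, b.txt, c.txt, d.txt, e.txt, f.txt, g.txt, h.txt} staged={none}
After op 26 (git add h.txt): modified={a.txt, b.txt, c.txt, d.txt, e.txt, f.txt, g.txt} staged={h.txt}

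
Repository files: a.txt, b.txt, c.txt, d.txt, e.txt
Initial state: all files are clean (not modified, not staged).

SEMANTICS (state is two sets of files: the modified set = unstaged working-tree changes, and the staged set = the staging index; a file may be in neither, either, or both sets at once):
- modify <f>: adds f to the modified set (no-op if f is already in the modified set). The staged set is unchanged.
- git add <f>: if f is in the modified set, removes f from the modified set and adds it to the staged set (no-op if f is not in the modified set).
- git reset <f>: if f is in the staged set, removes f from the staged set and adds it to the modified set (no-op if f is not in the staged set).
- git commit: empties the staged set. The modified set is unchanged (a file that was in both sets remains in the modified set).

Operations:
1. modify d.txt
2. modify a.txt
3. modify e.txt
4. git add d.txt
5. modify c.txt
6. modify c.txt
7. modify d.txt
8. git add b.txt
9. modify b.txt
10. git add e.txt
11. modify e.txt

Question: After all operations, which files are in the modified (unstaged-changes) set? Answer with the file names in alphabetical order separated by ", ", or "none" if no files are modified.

After op 1 (modify d.txt): modified={d.txt} staged={none}
After op 2 (modify a.txt): modified={a.txt, d.txt} staged={none}
After op 3 (modify e.txt): modified={a.txt, d.txt, e.txt} staged={none}
After op 4 (git add d.txt): modified={a.txt, e.txt} staged={d.txt}
After op 5 (modify c.txt): modified={a.txt, c.txt, e.txt} staged={d.txt}
After op 6 (modify c.txt): modified={a.txt, c.txt, e.txt} staged={d.txt}
After op 7 (modify d.txt): modified={a.txt, c.txt, d.txt, e.txt} staged={d.txt}
After op 8 (git add b.txt): modified={a.txt, c.txt, d.txt, e.txt} staged={d.txt}
After op 9 (modify b.txt): modified={a.txt, b.txt, c.txt, d.txt, e.txt} staged={d.txt}
After op 10 (git add e.txt): modified={a.txt, b.txt, c.txt, d.txt} staged={d.txt, e.txt}
After op 11 (modify e.txt): modified={a.txt, b.txt, c.txt, d.txt, e.txt} staged={d.txt, e.txt}

Answer: a.txt, b.txt, c.txt, d.txt, e.txt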